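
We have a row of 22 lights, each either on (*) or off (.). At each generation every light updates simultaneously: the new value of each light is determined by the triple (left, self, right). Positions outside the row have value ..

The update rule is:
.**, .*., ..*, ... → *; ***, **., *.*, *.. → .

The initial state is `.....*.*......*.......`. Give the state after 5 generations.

*.*.******.*.******.**

generation 1: ******.*.******.******
generation 2: *......*.*......*.....
generation 3: *.******.*.******.****
generation 4: *.*......*.*......*...
generation 5: *.*.******.*.******.**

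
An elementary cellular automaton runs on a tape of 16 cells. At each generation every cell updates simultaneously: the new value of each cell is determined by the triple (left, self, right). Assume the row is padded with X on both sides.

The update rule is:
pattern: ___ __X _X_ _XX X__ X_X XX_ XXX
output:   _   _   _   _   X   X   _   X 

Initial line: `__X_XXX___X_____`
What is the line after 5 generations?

X_X_X__X_X_X___X

generation 1: X__X_X_X___X____
generation 2: _X__X_X_X___X___
generation 3: X_X__X_X_X___X__
generation 4: _X_X__X_X_X___X_
generation 5: X_X_X__X_X_X___X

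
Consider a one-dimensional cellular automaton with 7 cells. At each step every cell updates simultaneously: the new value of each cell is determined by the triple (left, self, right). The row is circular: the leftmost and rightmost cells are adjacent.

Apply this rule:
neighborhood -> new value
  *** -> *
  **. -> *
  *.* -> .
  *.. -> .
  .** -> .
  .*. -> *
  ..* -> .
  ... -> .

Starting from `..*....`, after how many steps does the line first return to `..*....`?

..*....

1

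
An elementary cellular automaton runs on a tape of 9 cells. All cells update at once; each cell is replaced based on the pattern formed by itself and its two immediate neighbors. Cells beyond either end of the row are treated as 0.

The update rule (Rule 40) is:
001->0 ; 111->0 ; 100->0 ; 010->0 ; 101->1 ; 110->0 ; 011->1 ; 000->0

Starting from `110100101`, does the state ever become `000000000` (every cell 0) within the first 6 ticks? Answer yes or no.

yes

tick 1: 101000010
tick 2: 010000000
tick 3: 000000000
all cells are 0 at tick 3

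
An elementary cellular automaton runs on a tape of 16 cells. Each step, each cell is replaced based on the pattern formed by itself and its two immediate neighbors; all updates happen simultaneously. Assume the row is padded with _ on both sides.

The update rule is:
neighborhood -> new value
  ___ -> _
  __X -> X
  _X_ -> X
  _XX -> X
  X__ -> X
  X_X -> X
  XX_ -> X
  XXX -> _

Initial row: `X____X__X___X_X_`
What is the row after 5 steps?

XXXX___________X

XX__XXXXXX_XXXXX
XXXXX____XXX___X
X___XX__XX_XX_XX
XX_XXXXXXXXXXXXX
XXXX___________X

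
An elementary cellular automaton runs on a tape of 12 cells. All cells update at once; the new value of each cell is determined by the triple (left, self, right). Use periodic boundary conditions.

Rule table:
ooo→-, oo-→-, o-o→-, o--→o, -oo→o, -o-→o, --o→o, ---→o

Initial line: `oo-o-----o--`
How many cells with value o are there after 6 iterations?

o--ooooooooo
-ooo--------
oo--oooooooo
--ooo-------
ooo--ooooooo
---ooo------
count of o: 3

3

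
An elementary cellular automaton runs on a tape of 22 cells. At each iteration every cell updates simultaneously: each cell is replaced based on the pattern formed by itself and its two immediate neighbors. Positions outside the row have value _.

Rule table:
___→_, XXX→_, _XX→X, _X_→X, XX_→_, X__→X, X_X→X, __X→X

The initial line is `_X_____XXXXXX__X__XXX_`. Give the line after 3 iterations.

XXXXXX_XXX_XX_X___XX__

iteration 1: XXX___XX_____XXXXXX__X
iteration 2: X__X_XX_X___XX_____XXX
iteration 3: XXXXXX_XXX_XX_X___XX__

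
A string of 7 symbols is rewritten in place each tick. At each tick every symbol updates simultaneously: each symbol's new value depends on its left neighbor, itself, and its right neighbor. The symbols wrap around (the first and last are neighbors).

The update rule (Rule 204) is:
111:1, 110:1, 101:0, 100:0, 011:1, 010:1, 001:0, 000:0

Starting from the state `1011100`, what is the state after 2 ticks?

1011100  (fixed point — unchanged through tick 2)

1011100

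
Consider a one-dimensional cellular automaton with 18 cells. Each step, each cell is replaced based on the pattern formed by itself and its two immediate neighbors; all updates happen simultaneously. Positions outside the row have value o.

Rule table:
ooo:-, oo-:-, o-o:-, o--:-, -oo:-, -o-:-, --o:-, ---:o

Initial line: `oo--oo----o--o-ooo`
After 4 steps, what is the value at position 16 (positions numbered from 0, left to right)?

o

step 1: -------oo---------
step 2: -ooooo----ooooooo-
step 3: -------oo---------  (repeats step 1; period 2)
step 4: -ooooo----ooooooo-
position 16 holds o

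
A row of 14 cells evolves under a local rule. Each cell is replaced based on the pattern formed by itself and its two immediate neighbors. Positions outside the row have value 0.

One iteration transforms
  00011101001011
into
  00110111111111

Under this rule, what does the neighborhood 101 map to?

1

At position 6 the neighborhood is 101; the next row has 1 there.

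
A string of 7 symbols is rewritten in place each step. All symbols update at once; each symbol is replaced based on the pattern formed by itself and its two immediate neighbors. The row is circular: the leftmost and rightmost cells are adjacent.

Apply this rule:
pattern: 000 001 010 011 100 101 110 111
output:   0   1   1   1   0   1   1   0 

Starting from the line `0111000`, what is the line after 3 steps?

0001011

step 1: 1101000
step 2: 1111001
step 3: 0001011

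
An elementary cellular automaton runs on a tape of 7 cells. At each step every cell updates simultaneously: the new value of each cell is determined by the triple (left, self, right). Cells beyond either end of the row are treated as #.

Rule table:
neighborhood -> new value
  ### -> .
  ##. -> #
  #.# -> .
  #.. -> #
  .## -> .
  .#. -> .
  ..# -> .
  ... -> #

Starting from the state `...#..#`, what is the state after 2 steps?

##..#..
.##..#.

.##..#.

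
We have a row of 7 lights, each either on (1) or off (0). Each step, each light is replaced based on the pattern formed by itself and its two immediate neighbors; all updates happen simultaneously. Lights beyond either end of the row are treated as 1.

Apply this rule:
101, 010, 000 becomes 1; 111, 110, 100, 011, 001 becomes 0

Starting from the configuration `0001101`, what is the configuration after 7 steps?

step 1: 0100010
step 2: 1101011
step 3: 0011100
step 4: 0000000
step 5: 0111110
step 6: 1000001
step 7: 0011100

0011100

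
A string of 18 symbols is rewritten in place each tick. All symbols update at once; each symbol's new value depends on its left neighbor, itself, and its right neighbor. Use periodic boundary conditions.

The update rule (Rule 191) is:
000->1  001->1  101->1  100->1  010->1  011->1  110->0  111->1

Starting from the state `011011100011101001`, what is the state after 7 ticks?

110111011111011111
101110111110111111
011101111101111111
111011111011111110
110111110111111101
101111101111111011
011111011111110111

011111011111110111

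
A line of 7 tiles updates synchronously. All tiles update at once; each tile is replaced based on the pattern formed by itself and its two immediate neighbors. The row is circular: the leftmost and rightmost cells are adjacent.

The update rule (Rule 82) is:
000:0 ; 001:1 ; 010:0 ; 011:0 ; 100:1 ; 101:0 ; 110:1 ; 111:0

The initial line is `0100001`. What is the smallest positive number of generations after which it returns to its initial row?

0010010
0101101
0000100
0001010
0010001
1101010
0100000
1010000
0001001
1010110
0000010
0000101
1001000
0110101
0010000
0101000
1000100
0101011
0000001
1000010
0100100
1011010
0001000
0010100
0100010
1010101
1000000
0100001

28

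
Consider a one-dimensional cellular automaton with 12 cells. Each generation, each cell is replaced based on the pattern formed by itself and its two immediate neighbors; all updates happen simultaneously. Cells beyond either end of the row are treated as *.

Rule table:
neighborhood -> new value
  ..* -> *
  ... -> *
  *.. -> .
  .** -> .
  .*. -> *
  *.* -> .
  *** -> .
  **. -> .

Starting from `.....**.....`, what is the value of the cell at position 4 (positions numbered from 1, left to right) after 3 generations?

.****...****
......**....
.*****...***
position 4 holds *

*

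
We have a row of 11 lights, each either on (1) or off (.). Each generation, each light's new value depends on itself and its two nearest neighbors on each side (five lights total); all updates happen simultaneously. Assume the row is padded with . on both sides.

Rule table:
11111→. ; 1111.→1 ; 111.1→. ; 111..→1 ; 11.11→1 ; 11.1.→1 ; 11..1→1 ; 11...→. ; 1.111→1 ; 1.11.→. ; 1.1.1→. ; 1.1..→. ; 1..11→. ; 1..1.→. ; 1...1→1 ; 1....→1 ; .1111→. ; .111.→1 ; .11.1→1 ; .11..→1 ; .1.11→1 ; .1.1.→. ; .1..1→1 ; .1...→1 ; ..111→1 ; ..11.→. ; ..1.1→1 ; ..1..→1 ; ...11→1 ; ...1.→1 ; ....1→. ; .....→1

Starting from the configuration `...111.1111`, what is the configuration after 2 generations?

1111.1.11.1

1.111.11.11
1111.1.11.1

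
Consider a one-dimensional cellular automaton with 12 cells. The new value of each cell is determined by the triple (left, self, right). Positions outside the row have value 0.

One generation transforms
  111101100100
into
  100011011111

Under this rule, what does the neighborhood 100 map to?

1

At position 7 the neighborhood is 100; the next row has 1 there.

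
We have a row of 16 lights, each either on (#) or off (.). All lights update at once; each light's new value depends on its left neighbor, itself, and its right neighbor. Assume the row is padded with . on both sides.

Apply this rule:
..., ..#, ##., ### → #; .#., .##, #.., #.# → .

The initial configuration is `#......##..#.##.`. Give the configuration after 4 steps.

#..#.##..###....

step 1: ..#####.#.#...#.
step 2: ##.####.....##..
step 3: .#..###.####.#.#
step 4: #..#.##..###....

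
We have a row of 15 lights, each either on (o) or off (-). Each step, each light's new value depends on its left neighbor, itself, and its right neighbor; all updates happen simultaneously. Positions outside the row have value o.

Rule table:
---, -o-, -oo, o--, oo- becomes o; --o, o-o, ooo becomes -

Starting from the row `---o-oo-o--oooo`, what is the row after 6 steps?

-o-o-oo-oo-o-o-

oo-o-oo-oo-o---
-o-o-oo-oo-ooo-
-o-o-oo-oo-o-o-
-o-o-oo-oo-o-o-  (fixed point — unchanged through step 6)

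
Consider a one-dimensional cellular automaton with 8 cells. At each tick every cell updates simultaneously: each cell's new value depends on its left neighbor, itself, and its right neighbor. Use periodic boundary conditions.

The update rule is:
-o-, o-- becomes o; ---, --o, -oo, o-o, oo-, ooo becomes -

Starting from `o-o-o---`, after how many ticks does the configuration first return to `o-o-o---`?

o-o-oo--
o-o---o-
o-oo--o-
o---o-o-
oo--o-o-
--o-o-o-
--o-o-oo
o-o-o---

8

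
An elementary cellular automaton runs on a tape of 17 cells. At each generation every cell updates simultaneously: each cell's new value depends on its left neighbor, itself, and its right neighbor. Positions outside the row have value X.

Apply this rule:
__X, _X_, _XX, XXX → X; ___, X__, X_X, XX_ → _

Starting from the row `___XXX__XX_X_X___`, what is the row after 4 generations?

_X__XX__XX__XX_XX

generation 1: __XXX__XX__X_X__X
generation 2: _XXX__XX__XX_X_XX
generation 3: _XX__XX__XX__X_XX
generation 4: _X__XX__XX__XX_XX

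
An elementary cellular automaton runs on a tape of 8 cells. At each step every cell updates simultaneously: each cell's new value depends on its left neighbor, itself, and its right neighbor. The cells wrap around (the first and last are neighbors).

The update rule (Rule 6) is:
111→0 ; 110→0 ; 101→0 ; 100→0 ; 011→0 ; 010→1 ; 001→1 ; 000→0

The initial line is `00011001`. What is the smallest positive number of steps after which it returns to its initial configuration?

step 1: 00100011
step 2: 01100100
step 3: 10001100
step 4: 10010001
step 5: 00110010
step 6: 01000110
step 7: 11001000
step 8: 00011001

8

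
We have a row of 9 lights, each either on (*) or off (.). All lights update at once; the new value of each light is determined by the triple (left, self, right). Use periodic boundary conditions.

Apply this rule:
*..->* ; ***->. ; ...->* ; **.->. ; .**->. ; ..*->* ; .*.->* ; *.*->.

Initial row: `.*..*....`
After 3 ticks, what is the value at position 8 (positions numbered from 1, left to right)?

*

tick 1: *********
tick 2: .........
tick 3: *********
position 8 holds *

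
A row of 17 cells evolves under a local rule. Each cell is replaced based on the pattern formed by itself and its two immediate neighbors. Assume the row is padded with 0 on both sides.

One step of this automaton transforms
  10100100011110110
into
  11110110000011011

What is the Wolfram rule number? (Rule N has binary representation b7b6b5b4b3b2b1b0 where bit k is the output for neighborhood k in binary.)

116

position 10: 111 → 0  (bit 7 = 0)
position 12: 110 → 1  (bit 6 = 1)
position 1: 101 → 1  (bit 5 = 1)
position 3: 100 → 1  (bit 4 = 1)
position 9: 011 → 0  (bit 3 = 0)
position 0: 010 → 1  (bit 2 = 1)
position 4: 001 → 0  (bit 1 = 0)
position 7: 000 → 0  (bit 0 = 0)
bits b7..b0 = 01110100 = 116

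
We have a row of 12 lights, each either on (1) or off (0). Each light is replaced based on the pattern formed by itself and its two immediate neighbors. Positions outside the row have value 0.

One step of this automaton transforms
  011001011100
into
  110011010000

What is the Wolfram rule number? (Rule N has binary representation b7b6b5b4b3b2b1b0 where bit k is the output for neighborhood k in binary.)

14

position 8: 111 → 0  (bit 7 = 0)
position 2: 110 → 0  (bit 6 = 0)
position 6: 101 → 0  (bit 5 = 0)
position 3: 100 → 0  (bit 4 = 0)
position 1: 011 → 1  (bit 3 = 1)
position 5: 010 → 1  (bit 2 = 1)
position 0: 001 → 1  (bit 1 = 1)
position 11: 000 → 0  (bit 0 = 0)
bits b7..b0 = 00001110 = 14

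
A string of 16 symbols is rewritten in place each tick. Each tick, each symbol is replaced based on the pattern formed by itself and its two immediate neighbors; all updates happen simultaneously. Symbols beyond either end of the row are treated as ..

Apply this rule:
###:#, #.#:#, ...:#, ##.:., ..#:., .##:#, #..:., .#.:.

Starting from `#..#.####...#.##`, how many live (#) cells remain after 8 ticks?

4

tick 1: ....####..#..##.
tick 2: ###.###......#..
tick 3: ##.###..####...#
tick 4: #.###...###..#..
tick 5: .###..#.##.....#
tick 6: .##....##..###..
tick 7: .#..##.#...##..#
tick 8: ....#.#..#.#....
count of #: 4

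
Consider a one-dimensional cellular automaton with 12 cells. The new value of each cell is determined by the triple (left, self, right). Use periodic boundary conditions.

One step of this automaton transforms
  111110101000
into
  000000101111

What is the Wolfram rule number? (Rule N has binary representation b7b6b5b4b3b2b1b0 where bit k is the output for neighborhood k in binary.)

position 1: 111 → 0  (bit 7 = 0)
position 4: 110 → 0  (bit 6 = 0)
position 5: 101 → 0  (bit 5 = 0)
position 9: 100 → 1  (bit 4 = 1)
position 0: 011 → 0  (bit 3 = 0)
position 6: 010 → 1  (bit 2 = 1)
position 11: 001 → 1  (bit 1 = 1)
position 10: 000 → 1  (bit 0 = 1)
bits b7..b0 = 00010111 = 23

23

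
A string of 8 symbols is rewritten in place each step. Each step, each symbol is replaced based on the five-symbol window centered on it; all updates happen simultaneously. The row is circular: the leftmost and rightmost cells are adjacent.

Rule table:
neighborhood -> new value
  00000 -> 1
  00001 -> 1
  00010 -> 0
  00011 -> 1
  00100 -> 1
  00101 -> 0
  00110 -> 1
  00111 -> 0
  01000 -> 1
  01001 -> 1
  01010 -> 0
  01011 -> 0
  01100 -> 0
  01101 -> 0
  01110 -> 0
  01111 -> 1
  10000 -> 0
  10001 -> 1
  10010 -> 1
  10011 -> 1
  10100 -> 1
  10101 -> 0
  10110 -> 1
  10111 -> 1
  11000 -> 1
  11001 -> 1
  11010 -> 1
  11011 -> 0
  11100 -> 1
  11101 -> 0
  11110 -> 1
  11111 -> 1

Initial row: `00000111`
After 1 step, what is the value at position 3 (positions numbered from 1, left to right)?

1

step 1: 10111001
position 3 holds 1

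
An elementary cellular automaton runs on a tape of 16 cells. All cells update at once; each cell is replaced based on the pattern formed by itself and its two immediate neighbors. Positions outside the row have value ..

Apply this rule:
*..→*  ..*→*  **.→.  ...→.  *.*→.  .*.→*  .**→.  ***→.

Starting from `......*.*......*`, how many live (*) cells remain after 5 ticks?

9

.....**.**....**
....*.....*..*..
...***...******.
..*...*.*......*
.***.**.**....**
count of *: 9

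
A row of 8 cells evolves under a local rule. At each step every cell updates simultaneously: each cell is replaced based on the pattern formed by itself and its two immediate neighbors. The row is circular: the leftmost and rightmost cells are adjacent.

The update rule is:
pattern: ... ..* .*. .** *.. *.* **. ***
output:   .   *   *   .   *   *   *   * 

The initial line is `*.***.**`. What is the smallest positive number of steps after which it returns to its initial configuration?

**.***.*
***.***.
.***.***
*.***.**

4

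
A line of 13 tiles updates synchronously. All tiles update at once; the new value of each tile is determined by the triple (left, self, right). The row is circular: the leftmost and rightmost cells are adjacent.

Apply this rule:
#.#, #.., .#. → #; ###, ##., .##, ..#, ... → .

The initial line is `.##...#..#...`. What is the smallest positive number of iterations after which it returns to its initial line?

iteration 1: ...#..##.##..
iteration 2: ...##...#..#.
iteration 3: .....#..##.##
iteration 4: #....##...#..
iteration 5: ##.....#..##.
iteration 6: ..#....##...#
iteration 7: #.##.....#..#
iteration 8: .#..#....##..
iteration 9: .##.##.....#.
iteration 10: ...#..#....##
iteration 11: #..##.##.....
iteration 12: ##...#..#....
iteration 13: ..#..##.##...
iteration 14: ..##...#..#..
iteration 15: ....#..##.##.
iteration 16: ....##...#..#
iteration 17: #.....#..##.#
iteration 18: .#....##...#.
iteration 19: .##.....#..##
iteration 20: #..#....##...
iteration 21: ##.##.....#..
iteration 22: ..#..#....##.
iteration 23: ..##.##.....#
iteration 24: #...#..#....#
iteration 25: .#..##.##....
iteration 26: .##...#..#...

26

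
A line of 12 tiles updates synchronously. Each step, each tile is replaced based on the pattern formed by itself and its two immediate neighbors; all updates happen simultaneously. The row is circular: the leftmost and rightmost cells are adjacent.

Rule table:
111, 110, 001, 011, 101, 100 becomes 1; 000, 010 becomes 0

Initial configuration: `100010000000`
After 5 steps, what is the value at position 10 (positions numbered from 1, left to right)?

1

step 1: 010101000001
step 2: 101010100010
step 3: 010101010101
step 4: 101010101010
step 5: 010101010101
position 10 holds 1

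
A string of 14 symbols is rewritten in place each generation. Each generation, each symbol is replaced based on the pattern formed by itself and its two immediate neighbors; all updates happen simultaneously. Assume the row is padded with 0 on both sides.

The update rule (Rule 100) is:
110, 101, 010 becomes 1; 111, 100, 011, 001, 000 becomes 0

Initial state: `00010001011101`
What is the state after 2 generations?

00010000100001

generation 1: 00010001100111
generation 2: 00010000100001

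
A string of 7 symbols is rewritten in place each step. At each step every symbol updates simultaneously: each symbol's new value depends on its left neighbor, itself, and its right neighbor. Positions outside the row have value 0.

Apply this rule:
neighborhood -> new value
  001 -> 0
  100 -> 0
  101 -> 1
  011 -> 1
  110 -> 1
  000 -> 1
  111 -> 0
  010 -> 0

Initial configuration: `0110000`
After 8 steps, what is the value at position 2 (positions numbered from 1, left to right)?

0110111
0111101
0100110
0000110
1110110
1011110
0110010
0110000
position 2 holds 1

1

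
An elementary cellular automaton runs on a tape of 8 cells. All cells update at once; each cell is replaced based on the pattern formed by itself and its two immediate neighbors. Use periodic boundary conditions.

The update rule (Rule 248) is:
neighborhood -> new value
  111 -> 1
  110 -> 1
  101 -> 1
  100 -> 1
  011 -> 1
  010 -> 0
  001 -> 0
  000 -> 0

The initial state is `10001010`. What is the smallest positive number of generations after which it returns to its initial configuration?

01000101
10100010
01010001
10101000
01010100
00101010
00010101
10001010

8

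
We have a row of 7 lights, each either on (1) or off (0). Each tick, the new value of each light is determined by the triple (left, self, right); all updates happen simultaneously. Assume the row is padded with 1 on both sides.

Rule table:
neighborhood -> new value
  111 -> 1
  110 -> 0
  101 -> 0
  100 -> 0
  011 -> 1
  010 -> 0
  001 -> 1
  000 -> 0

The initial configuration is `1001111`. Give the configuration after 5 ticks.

0111111

tick 1: 0011111
tick 2: 0111111
tick 3: 0111111  (fixed point — unchanged through tick 5)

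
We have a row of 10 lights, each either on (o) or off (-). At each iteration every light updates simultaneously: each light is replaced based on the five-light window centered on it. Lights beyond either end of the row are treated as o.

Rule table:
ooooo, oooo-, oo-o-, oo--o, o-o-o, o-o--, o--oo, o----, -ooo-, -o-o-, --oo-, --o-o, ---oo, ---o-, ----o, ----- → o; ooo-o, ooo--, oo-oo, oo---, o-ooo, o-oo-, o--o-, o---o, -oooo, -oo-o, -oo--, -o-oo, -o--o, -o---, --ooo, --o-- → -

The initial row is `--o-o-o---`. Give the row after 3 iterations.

-oooo-----

iteration 1: o-ooooo--o
iteration 2: ----oo-oo-
iteration 3: -oooo-----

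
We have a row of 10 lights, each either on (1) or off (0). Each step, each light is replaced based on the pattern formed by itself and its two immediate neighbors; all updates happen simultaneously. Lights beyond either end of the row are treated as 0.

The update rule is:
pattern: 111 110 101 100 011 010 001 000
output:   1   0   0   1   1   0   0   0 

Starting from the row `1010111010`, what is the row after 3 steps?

0000000100

0000110001
0000101000
0000000100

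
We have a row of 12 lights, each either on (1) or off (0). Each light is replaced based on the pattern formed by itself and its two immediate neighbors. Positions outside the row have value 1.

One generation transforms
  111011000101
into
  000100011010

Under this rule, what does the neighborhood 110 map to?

At position 2 the neighborhood is 110; the next row has 0 there.

0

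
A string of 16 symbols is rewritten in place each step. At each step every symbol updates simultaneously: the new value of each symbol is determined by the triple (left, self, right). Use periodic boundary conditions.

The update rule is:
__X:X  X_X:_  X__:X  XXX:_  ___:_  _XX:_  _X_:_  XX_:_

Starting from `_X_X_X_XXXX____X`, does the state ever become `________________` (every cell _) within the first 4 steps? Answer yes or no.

no

___________X__X_
__________X_XX_X
X________X______
_X______X_X____X
step 4 is _X______X_X____X, still not uniform _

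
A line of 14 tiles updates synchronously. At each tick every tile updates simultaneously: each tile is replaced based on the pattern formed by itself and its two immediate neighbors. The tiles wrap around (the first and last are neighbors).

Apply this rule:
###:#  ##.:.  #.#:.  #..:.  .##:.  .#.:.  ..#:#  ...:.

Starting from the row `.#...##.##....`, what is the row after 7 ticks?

#...#.........
...#.........#
..#.........#.
.#.........#..
#.........#...
.........#...#
........#...#.

........#...#.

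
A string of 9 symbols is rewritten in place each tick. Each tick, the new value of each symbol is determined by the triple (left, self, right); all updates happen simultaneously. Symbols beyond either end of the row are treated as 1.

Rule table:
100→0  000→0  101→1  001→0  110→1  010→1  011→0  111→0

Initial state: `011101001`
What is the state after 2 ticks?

tick 1: 100111000
tick 2: 100001000

100001000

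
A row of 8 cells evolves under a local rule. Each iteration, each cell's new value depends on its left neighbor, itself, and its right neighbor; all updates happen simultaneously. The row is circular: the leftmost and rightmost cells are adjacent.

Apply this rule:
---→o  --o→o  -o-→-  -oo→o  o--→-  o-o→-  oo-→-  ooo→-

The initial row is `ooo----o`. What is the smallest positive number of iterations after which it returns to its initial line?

8

iteration 1: ----oooo
iteration 2: -oooo---
iteration 3: oo----oo
iteration 4: ---oooo-
iteration 5: oooo----
iteration 6: o----ooo
iteration 7: --oooo--
iteration 8: ooo----o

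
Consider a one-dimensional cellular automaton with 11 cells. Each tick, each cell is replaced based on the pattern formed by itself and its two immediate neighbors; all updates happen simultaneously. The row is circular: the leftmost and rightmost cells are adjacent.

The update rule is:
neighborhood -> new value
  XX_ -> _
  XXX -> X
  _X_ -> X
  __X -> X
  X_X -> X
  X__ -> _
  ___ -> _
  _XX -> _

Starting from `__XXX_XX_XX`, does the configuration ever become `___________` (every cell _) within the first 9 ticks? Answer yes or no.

no

tick 1: _X_X_X__X__
tick 2: XXXXXX_XX__
tick 3: _XXXX_X___X
tick 4: X_XX_XX__XX
tick 5: _X__X___X_X
tick 6: XX_XX__XXXX
tick 7: X_X___X_XXX
tick 8: _XX__XXX_XX
tick 9: X___X_X_X__
tick 9 is X___X_X_X__, still not uniform _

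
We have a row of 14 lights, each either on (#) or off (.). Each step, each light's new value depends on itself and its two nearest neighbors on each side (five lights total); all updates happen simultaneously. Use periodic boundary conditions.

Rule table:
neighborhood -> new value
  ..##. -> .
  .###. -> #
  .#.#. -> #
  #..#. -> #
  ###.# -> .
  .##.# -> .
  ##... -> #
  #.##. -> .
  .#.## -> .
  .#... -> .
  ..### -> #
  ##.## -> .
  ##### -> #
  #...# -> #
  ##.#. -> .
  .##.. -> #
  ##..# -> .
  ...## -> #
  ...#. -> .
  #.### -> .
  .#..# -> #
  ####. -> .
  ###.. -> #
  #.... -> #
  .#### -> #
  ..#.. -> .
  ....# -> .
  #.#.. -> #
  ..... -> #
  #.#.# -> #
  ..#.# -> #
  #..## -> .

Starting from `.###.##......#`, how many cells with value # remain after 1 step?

7

..#...#####..#
count of #: 7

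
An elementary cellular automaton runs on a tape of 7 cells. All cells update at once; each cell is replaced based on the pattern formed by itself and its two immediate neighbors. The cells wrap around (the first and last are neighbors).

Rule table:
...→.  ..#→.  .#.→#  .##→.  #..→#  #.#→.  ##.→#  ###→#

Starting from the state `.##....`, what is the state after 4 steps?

.....##

step 1: ..##...
step 2: ...##..
step 3: ....##.
step 4: .....##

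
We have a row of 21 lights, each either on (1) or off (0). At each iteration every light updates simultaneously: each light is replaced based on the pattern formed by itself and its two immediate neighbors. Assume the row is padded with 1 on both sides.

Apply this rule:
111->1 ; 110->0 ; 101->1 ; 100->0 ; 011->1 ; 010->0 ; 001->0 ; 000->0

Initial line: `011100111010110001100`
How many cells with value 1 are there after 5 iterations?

111000110101100001000
110000101011000000000
100000010110000000000
000000001100000000000
000000001000000000000
count of 1: 1

1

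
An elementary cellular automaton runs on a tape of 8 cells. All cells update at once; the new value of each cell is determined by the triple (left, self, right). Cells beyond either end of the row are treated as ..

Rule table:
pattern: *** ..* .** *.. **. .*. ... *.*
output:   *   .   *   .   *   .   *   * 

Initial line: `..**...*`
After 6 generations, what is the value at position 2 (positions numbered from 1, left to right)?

*

generation 1: *.**.*..
generation 2: .****..*
generation 3: .****...
generation 4: .****.**
generation 5: .*******
generation 6: .*******
position 2 holds *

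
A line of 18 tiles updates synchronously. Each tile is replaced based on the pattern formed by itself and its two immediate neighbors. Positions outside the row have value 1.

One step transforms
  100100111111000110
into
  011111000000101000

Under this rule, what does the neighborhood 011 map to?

0

At position 6 the neighborhood is 011; the next row has 0 there.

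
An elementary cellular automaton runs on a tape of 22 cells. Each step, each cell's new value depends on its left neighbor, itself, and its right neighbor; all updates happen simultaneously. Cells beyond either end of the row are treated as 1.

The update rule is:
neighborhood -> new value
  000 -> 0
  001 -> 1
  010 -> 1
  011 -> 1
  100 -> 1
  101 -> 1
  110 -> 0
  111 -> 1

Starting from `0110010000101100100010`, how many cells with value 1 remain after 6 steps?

1101111001111011110111
1011110111110111101111
0111101111101111011111
1111011111011110111111
1110111110111101111111
1101111101111011111111
count of 1: 19

19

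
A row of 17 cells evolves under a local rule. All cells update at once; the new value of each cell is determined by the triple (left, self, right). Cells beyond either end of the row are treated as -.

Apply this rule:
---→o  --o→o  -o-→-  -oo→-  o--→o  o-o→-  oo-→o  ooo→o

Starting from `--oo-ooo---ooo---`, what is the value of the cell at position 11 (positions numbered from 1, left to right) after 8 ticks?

o

oo-o--ooooo-ooooo
-o--oo-oooo--oooo
o-oo-o--ooooo-ooo
---o--oo-oooo--oo
ooo-oo-o--ooooo-o
-oo--o--oo-oooo--
o-ooo-oo-o--ooooo
---oo--o--oo-oooo
position 11 holds o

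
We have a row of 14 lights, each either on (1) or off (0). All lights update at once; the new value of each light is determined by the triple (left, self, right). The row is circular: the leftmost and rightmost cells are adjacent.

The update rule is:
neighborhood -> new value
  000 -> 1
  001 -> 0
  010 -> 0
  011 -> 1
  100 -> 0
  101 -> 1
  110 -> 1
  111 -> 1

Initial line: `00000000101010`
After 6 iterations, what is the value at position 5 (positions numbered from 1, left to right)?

11111110010100
11111110001000
11111110100010
11111111001001
11111111000001
11111111011101
position 5 holds 1

1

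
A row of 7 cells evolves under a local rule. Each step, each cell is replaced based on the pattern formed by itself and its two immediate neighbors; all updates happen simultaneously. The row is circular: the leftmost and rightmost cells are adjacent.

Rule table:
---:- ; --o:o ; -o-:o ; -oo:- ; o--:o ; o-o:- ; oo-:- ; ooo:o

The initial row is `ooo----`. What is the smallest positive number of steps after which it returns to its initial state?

-o-o--o
-o-oooo
-o--oo-
oooo--o
ooo-oo-
-o-----
ooo----

7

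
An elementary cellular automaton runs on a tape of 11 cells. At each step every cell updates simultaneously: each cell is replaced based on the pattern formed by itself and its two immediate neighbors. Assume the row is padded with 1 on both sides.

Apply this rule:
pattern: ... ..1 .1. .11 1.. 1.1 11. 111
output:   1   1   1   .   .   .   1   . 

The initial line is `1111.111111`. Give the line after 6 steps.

.111.111111

step 1: ...1.......
step 2: .111.111111
step 3: ...1.......  (repeats step 1; period 2)
step 6: .111.111111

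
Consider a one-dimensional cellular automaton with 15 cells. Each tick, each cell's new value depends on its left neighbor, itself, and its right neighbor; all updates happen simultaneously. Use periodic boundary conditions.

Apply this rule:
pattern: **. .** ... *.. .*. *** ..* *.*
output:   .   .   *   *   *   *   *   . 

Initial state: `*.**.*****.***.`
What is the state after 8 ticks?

.*************.

tick 1: *.....***...*..
tick 2: ******.*.******
tick 3: *****..*..*****
tick 4: ****.*****.****
tick 5: ***...***...***
tick 6: **.***.*.***.**
tick 7: *...*..*..*...*
tick 8: .*************.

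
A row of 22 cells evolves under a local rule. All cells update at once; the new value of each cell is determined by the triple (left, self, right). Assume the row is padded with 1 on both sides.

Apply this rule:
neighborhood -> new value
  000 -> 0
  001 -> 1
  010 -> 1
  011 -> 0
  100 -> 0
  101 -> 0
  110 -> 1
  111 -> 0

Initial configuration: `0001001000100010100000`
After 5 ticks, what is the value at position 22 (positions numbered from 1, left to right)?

0011011001100110100001
0101001010101010100010
0101011010101010100110
0101001010101010101010
0101011010101010101010
position 22 holds 0

0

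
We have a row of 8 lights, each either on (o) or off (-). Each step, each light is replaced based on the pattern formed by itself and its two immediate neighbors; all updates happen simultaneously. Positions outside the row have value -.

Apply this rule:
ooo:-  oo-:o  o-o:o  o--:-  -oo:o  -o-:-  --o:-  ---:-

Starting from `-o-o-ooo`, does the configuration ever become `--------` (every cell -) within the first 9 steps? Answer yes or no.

step 1: --o-oo-o
step 2: ---oooo-
step 3: ---o--o-
step 4: --------
all cells are - at step 4

yes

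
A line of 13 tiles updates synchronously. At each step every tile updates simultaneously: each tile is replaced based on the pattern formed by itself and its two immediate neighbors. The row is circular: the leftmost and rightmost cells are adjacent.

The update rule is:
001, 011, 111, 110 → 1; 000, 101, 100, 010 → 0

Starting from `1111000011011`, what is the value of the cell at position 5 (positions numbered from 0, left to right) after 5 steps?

1

step 1: 1111000111011
step 2: 1111001111011
step 3: 1111011111011
step 4: 1111011111011  (fixed point — unchanged through step 5)
position 5 holds 1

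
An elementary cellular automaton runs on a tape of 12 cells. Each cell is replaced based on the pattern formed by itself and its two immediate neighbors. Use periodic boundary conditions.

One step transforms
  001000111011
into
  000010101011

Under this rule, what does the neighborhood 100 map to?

At position 0 the neighborhood is 100; the next row has 0 there.

0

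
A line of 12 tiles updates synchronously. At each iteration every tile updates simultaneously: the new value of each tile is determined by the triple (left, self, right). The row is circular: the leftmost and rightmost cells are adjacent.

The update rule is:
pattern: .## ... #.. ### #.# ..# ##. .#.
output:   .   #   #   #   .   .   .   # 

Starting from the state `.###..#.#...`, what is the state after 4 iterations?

iteration 1: ..#.#.#.####
iteration 2: #.#.#.#..##.
iteration 3: #.#.#.##....
iteration 4: #.#.#...###.

#.#.#...###.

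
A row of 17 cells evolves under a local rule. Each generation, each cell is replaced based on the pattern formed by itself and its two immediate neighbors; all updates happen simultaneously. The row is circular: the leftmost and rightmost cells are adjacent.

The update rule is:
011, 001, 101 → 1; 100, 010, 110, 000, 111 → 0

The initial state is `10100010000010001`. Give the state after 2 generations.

10001000001000110

generation 1: 01000100000100011
generation 2: 10001000001000110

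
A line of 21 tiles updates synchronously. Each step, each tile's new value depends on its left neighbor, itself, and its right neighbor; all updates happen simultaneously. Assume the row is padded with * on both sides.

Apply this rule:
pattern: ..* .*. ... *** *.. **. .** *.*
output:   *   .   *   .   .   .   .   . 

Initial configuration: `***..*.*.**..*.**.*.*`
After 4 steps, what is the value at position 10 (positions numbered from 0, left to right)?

step 1: ....*.......*........
step 2: .***..******..*******
step 3: .....*.......*.......
step 4: .****..******..******
position 10 holds *

*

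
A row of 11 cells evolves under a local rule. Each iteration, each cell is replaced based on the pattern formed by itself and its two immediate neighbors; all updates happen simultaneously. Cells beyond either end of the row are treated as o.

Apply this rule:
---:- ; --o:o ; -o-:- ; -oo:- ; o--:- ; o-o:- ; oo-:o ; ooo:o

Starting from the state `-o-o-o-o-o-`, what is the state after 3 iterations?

---------o-

-----------
----------o
---------o-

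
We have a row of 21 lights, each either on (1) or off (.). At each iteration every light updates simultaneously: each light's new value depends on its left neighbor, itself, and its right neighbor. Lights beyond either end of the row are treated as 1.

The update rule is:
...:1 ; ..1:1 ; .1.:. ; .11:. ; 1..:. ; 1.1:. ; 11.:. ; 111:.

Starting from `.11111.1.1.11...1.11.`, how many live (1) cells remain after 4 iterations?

17

..............11.....
.1111111111111...1111
...............11....
.11111111111111...111
count of 1: 17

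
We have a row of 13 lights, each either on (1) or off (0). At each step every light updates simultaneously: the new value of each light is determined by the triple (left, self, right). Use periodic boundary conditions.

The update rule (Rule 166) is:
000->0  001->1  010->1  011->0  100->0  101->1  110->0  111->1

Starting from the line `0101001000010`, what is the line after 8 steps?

0001001010010

1111011000110
0110100001001
1001100011011
0010000100101
0110001101111
1000010010110
1000110111001
0001001010010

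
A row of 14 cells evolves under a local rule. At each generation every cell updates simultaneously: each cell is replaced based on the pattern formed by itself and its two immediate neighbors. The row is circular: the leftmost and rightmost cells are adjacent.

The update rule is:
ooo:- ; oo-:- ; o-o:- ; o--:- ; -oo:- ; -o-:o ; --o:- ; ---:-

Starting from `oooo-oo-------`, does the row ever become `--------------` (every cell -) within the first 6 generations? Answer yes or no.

yes

--------------
all cells are - at generation 1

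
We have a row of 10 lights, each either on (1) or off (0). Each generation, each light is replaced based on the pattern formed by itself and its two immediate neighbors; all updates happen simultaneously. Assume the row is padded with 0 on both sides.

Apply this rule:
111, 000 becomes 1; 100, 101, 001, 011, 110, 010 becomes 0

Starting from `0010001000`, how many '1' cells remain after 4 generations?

2

1000100011
0010001000  (repeats generation 0; period 2)
generation 4: 0010001000
count of 1: 2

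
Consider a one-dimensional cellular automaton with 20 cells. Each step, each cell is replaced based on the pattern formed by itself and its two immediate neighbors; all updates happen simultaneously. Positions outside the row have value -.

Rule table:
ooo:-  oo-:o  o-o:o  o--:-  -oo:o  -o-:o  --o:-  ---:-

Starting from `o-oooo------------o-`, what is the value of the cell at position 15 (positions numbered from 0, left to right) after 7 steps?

ooo--o------------o-
o-o--o------------o-
ooo--o------------o-  (repeats step 1; period 2)
step 7: ooo--o------------o-
position 15 holds -

-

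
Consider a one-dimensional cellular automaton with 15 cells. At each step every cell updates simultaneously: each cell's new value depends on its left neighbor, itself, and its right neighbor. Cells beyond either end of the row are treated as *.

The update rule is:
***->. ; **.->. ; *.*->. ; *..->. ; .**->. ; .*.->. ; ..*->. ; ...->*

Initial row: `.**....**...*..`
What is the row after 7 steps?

....**....*....

....**....*....
.**....**...**.
....**....*....  (repeats step 1; period 2)
step 7: ....**....*....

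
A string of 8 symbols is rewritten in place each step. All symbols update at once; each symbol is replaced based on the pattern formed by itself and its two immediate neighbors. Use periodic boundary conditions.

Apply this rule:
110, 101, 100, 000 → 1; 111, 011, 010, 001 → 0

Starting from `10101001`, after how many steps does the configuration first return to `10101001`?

8

step 1: 11010100
step 2: 01101010
step 3: 00110101
step 4: 10011010
step 5: 01001101
step 6: 10100110
step 7: 01010011
step 8: 10101001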